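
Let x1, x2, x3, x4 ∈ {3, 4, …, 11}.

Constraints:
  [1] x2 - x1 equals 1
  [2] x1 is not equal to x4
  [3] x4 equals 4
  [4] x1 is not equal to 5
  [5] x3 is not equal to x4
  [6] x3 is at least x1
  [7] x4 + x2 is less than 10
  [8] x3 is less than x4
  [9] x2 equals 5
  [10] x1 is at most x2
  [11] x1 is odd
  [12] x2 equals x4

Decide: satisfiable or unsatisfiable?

Constraint 9 fixes x2 = 5 and constraint 3 fixes x4 = 4, but constraint 12 requires x2 = x4. Since 5 ≠ 4, contradiction.

Unsatisfiable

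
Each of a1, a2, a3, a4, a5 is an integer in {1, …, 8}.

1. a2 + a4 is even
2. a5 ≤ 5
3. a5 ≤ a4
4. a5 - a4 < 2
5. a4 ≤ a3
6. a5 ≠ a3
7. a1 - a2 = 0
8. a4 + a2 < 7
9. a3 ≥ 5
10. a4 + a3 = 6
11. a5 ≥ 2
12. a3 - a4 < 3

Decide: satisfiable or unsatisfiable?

Unsatisfiable

From constraints 3 and 11: a4 ≥ a5 ≥ 2. From constraint 9: a3 ≥ 5. Hence a4 + a3 ≥ 7. But constraint 10 requires a4 + a3 = 6, and 6 < 7. Contradiction.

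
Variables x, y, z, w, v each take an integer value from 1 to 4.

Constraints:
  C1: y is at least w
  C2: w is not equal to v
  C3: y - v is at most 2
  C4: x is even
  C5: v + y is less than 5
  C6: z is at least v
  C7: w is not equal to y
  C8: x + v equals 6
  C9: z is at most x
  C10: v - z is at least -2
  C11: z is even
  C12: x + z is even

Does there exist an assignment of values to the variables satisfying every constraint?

One satisfying assignment is x = 4, y = 2, z = 4, w = 1, v = 2.
For the less obvious constraints — constraint 3: y - v = 0; constraint 5: v + y = 4 — and the others hold by inspection.

Satisfiable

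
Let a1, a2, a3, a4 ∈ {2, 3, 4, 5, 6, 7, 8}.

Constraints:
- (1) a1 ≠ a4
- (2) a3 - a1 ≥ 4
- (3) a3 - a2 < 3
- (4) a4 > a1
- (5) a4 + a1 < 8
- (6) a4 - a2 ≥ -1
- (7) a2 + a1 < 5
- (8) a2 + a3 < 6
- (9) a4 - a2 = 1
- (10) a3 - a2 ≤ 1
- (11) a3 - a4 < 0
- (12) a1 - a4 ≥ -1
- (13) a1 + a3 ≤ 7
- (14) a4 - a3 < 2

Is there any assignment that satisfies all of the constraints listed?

Constraints 2, 6, 10, and 12 give a1 − a4 ≥ -1, a4 − a2 ≥ -1, a2 − a3 ≥ -1, a3 − a1 ≥ 4.
Adding all 4 inequalities: the left sides telescope to 0, and the right sides sum to (-1) + (-1) + (-1) + 4 = 1. So 0 ≥ 1, which is false.

Unsatisfiable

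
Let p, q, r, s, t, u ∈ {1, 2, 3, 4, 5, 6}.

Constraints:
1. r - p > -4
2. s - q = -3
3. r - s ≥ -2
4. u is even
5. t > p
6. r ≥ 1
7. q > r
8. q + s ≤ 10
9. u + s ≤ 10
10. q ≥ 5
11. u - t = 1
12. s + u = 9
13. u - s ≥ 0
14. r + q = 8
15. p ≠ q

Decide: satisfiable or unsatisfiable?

The assignment p = 3, q = 6, r = 2, s = 3, t = 5, u = 6 works:
  constraint 1 holds since r - p = -1.
  constraint 2 holds since s - q = -3.
The rest check out directly.

Satisfiable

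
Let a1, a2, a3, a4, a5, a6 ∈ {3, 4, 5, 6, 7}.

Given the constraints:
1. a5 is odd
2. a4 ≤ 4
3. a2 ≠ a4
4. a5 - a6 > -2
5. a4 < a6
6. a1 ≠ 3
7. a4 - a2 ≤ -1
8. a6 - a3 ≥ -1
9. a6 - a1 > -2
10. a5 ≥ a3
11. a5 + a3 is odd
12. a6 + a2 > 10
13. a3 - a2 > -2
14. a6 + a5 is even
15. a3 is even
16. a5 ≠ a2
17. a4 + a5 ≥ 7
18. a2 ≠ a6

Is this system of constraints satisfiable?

Satisfiable

Setting (a1, a2, a3, a4, a5, a6) = (7, 5, 6, 3, 7, 7) satisfies everything: constraint 4: a5 - a6 = 0; constraint 7: a4 - a2 = -2; constraint 8: a6 - a3 = 1, and the others follow.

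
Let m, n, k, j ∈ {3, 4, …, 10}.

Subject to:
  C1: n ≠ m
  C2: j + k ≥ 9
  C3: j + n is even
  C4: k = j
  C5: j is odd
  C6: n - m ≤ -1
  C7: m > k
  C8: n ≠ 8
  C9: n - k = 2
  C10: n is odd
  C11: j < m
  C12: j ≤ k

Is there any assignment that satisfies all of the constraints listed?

One satisfying assignment is m = 8, n = 7, k = 5, j = 5.
For the less obvious constraints — constraint 2: j + k = 10; constraint 6: n - m = -1 — and the others hold by inspection.

Satisfiable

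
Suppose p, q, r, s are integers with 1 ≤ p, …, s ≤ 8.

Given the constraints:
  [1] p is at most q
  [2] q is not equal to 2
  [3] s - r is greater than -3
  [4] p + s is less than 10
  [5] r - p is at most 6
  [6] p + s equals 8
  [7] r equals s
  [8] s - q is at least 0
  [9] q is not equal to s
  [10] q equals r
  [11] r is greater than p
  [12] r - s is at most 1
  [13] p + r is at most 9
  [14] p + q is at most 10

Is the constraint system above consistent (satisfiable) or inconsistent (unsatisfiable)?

Unsatisfiable

From constraints 7 and 10, q = r = s, so q = s. But constraint 9 says q ≠ s. Contradiction.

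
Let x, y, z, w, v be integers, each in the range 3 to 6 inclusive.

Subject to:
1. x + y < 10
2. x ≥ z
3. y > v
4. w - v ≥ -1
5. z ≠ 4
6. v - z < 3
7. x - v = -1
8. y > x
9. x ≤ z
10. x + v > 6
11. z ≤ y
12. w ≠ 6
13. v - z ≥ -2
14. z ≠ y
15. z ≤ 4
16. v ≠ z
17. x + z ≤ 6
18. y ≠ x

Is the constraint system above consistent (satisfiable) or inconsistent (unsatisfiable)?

Satisfiable

The assignment x = 3, y = 5, z = 3, w = 5, v = 4 works:
  constraint 1 holds since x + y = 8.
  constraint 4 holds since w - v = 1.
  constraint 6 holds since v - z = 1.
The rest check out directly.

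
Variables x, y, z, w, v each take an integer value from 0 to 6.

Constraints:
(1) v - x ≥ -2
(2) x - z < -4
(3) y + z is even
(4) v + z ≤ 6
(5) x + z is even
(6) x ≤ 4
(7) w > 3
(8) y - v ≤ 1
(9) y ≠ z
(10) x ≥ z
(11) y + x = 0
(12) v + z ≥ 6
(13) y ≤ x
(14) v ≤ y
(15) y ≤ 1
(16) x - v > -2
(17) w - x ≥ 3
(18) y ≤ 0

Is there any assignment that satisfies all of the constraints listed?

From constraints 14 and 15: v ≤ y ≤ 1. From constraints 6 and 10: z ≤ x ≤ 4. Hence v + z ≤ 5. But constraint 12 requires v + z ≥ 6, and 6 > 5. Contradiction.

Unsatisfiable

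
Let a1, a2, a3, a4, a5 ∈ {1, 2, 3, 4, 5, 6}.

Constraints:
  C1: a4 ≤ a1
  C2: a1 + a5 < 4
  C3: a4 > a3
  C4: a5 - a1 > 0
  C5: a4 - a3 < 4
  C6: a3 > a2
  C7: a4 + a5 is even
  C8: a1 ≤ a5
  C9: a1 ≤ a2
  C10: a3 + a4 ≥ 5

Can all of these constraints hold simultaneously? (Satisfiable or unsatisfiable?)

Constraints 1, 3, 6, and 9 give a3 < a4, a4 ≤ a1, a1 ≤ a2, a2 < a3. Chaining: a3 < a4 ≤ a1 ≤ a2 < a3, which forces a3 < a3 — impossible.

Unsatisfiable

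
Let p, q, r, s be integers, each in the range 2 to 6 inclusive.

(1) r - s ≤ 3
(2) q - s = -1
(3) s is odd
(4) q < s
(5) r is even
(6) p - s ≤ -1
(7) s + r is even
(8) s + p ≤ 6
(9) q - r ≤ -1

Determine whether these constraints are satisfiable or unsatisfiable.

Constraint 3 makes s odd and constraint 5 makes r even, so s + r must be odd. Constraint 7 says s + r is even — contradiction.

Unsatisfiable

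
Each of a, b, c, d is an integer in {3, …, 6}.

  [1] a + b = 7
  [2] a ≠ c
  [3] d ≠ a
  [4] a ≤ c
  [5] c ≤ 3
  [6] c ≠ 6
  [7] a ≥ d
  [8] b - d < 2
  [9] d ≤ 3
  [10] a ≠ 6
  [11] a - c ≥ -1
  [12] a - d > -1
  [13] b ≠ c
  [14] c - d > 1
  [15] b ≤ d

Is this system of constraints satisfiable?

Unsatisfiable

From constraints 4 and 5: a ≤ c ≤ 3. From constraints 9 and 15: b ≤ d ≤ 3. Hence a + b ≤ 6. But constraint 1 requires a + b = 7, and 7 > 6. Contradiction.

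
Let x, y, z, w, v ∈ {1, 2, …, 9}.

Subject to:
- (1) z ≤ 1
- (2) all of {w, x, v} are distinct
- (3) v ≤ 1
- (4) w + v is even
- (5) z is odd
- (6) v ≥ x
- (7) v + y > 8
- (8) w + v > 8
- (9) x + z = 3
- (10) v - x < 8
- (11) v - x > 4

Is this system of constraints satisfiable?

From constraints 3 and 6: x ≤ v ≤ 1. From constraint 1: z ≤ 1. Hence x + z ≤ 2. But constraint 9 requires x + z = 3, and 3 > 2. Contradiction.

Unsatisfiable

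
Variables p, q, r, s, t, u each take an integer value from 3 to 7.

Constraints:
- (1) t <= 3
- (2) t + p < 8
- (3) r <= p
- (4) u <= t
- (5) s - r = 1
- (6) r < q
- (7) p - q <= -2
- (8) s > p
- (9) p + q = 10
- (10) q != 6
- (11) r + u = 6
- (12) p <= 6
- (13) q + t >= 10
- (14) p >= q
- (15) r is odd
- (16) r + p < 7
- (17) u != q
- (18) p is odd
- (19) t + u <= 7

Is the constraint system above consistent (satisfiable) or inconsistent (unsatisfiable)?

Unsatisfiable

From constraints 12 and 14: q ≤ p ≤ 6. From constraint 1: t ≤ 3. Hence q + t ≤ 9. But constraint 13 requires q + t ≥ 10, and 10 > 9. Contradiction.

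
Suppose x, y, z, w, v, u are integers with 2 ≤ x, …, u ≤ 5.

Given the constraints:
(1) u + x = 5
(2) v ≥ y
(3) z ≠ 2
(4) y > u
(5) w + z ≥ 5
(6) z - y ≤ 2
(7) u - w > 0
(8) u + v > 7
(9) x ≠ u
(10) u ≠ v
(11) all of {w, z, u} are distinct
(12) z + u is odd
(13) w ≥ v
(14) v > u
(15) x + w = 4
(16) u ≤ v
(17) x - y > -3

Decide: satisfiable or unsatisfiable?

Constraints 2, 4, 7, and 13 give u < y, y ≤ v, v ≤ w, w < u. Chaining: u < y ≤ v ≤ w < u, which forces u < u — impossible.

Unsatisfiable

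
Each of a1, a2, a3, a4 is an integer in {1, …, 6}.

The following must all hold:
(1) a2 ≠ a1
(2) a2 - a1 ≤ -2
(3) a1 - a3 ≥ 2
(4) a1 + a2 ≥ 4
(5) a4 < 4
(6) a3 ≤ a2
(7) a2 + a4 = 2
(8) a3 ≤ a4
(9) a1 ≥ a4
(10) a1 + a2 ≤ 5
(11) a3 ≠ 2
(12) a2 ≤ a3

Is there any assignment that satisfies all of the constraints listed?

Satisfiable

Setting (a1, a2, a3, a4) = (4, 1, 1, 1) satisfies everything: constraint 2: a2 - a1 = -3; constraint 3: a1 - a3 = 3, and the others follow.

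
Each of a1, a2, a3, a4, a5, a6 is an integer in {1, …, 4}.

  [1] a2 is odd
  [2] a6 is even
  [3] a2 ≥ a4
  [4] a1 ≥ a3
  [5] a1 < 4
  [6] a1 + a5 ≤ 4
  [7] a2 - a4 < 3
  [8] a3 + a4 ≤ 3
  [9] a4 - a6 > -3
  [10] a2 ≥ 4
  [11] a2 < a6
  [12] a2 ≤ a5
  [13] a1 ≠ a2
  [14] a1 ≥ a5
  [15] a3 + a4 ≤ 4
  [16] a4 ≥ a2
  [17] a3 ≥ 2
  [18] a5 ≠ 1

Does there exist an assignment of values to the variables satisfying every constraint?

Unsatisfiable

From constraints 4 and 17: a1 ≥ a3 ≥ 2. From constraints 10 and 12: a5 ≥ a2 ≥ 4. Hence a1 + a5 ≥ 6. But constraint 6 requires a1 + a5 ≤ 4, and 4 < 6. Contradiction.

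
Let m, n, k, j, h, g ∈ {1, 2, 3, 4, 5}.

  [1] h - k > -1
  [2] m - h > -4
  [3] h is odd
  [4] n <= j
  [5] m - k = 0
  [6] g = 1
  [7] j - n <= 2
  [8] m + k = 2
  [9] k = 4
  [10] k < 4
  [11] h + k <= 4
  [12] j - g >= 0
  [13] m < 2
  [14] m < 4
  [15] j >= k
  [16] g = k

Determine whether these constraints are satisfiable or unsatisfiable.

Constraint 6 fixes g = 1 and constraint 9 fixes k = 4, but constraint 16 requires g = k. Since 1 ≠ 4, contradiction.

Unsatisfiable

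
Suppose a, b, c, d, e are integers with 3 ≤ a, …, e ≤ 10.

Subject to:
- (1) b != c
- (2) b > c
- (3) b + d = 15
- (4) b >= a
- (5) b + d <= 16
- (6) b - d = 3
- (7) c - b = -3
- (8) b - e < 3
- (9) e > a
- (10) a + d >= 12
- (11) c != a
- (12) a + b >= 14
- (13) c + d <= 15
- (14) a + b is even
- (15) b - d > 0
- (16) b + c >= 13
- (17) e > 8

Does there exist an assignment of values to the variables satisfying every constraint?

Take a = 7, b = 9, c = 6, d = 6, e = 9. Then constraint 3: b + d = 15; constraint 5: b + d = 15; constraint 6: b - d = 3, and every other listed constraint is also met.

Satisfiable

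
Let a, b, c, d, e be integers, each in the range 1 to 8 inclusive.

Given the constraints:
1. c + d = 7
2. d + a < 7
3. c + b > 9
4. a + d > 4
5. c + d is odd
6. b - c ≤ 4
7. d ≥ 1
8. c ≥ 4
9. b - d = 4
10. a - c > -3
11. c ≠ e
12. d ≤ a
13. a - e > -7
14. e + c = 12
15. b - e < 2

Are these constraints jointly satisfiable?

Satisfiable

One satisfying assignment is a = 3, b = 6, c = 5, d = 2, e = 7.
For the less obvious constraints — constraint 1: c + d = 7; constraint 2: d + a = 5 — and the others hold by inspection.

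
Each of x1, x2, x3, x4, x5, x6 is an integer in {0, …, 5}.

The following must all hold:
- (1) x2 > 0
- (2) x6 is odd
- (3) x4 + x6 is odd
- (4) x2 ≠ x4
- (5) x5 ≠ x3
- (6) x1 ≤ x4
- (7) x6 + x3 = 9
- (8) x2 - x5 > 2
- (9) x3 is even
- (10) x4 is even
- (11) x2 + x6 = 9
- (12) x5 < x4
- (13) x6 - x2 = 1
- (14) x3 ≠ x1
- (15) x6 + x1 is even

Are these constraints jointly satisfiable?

Satisfiable

Take x1 = 1, x2 = 4, x3 = 4, x4 = 2, x5 = 0, x6 = 5. Then constraint 7: x6 + x3 = 9; constraint 8: x2 - x5 = 4; constraint 11: x2 + x6 = 9, and every other listed constraint is also met.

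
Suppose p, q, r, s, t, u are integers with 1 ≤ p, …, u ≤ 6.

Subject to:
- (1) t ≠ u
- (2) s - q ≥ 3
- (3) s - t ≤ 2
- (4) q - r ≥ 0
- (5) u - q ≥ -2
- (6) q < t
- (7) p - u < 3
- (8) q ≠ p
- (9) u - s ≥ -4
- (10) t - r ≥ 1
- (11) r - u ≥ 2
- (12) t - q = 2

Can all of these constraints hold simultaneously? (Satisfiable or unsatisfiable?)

Constraints 2, 4, 9, and 11 give u − s ≥ -4, s − q ≥ 3, q − r ≥ 0, r − u ≥ 2.
Adding all 4 inequalities: the left sides telescope to 0, and the right sides sum to (-4) + 3 + 0 + 2 = 1. So 0 ≥ 1, which is false.

Unsatisfiable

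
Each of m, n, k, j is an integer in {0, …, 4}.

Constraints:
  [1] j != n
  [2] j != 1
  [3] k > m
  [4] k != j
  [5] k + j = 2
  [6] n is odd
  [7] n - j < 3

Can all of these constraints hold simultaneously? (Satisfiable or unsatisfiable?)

Take m = 0, n = 1, k = 2, j = 0. Then constraint 5: k + j = 2; constraint 7: n - j = 1, and every other listed constraint is also met.

Satisfiable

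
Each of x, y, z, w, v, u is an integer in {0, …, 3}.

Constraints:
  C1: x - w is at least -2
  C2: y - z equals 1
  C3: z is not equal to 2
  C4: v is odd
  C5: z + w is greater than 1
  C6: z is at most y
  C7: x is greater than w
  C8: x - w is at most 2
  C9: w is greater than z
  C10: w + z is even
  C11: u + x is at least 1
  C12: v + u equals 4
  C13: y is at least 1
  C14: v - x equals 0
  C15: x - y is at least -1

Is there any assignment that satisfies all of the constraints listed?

The assignment x = 3, y = 1, z = 0, w = 2, v = 3, u = 1 works:
  constraint 1 holds since x - w = 1.
  constraint 2 holds since y - z = 1.
  constraint 5 holds since z + w = 2.
The rest check out directly.

Satisfiable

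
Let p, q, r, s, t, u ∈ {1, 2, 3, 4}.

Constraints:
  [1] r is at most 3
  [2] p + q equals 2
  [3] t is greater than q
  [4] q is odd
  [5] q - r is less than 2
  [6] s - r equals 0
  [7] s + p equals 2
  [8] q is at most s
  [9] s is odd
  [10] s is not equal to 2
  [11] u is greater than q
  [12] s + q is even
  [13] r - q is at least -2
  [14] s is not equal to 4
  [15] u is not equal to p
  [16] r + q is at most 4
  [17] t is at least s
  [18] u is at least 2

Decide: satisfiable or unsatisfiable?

Satisfiable

Take p = 1, q = 1, r = 1, s = 1, t = 2, u = 4. Then constraint 2: p + q = 2; constraint 5: q - r = 0; constraint 6: s - r = 0, and every other listed constraint is also met.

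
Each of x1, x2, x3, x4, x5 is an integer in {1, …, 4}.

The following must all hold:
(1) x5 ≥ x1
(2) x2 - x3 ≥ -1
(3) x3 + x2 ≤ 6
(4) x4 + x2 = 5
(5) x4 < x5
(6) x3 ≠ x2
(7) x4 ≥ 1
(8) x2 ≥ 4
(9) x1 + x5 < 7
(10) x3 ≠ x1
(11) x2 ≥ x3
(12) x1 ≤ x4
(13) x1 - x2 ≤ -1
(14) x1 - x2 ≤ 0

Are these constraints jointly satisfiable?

The assignment x1 = 1, x2 = 4, x3 = 2, x4 = 1, x5 = 3 works:
  constraint 2 holds since x2 - x3 = 2.
  constraint 3 holds since x3 + x2 = 6.
The rest check out directly.

Satisfiable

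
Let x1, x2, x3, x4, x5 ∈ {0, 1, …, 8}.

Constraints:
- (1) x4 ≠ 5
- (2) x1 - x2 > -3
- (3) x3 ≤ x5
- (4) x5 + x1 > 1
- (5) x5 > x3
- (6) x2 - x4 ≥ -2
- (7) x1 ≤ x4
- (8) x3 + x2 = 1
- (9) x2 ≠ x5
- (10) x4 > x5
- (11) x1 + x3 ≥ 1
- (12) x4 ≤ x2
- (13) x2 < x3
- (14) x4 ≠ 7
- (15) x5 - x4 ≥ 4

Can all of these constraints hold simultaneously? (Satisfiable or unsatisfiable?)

Constraints 3, 10, 12, and 13 give x2 < x3, x3 ≤ x5, x5 < x4, x4 ≤ x2. Chaining: x2 < x3 ≤ x5 < x4 ≤ x2, which forces x2 < x2 — impossible.

Unsatisfiable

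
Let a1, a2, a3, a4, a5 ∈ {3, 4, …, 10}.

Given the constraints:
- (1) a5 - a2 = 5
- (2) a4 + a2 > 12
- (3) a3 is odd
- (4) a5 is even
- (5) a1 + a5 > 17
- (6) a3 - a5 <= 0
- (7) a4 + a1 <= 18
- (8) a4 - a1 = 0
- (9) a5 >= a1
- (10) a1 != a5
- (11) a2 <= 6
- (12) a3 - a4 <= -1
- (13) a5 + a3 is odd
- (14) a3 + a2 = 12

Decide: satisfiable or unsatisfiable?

Satisfiable

The assignment a1 = 9, a2 = 5, a3 = 7, a4 = 9, a5 = 10 works:
  constraint 1 holds since a5 - a2 = 5.
  constraint 2 holds since a4 + a2 = 14.
  constraint 5 holds since a1 + a5 = 19.
The rest check out directly.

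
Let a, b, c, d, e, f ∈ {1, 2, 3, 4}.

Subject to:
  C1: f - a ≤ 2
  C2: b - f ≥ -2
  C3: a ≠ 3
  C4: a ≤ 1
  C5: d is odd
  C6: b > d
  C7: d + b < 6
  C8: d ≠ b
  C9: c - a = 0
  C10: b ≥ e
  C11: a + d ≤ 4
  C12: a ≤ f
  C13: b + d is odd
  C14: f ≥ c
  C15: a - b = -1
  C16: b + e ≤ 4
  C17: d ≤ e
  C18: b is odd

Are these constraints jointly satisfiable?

Constraint 18 makes b odd and constraint 5 makes d odd, so b + d must be even. Constraint 13 says b + d is odd — contradiction.

Unsatisfiable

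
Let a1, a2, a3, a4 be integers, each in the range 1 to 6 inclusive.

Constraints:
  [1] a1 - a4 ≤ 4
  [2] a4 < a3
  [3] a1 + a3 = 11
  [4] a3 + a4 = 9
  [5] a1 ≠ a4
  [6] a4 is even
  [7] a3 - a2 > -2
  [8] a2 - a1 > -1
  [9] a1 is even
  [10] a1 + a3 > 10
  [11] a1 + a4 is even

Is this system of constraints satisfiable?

Try a1 = 6, a2 = 6, a3 = 5, a4 = 4.
Check constraint 1: a1 - a4 = 2; constraint 3: a1 + a3 = 11; constraint 4: a3 + a4 = 9. The remaining constraints are straightforward to verify.

Satisfiable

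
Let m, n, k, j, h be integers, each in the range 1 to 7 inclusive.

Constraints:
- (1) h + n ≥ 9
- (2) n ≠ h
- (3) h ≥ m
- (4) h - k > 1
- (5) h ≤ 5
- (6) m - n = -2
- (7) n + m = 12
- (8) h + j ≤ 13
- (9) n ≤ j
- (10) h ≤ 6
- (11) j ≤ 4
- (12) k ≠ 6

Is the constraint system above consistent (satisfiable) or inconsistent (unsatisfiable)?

From constraints 9 and 11: n ≤ j ≤ 4. From constraints 3 and 10: m ≤ h ≤ 6. Hence n + m ≤ 10. But constraint 7 requires n + m = 12, and 12 > 10. Contradiction.

Unsatisfiable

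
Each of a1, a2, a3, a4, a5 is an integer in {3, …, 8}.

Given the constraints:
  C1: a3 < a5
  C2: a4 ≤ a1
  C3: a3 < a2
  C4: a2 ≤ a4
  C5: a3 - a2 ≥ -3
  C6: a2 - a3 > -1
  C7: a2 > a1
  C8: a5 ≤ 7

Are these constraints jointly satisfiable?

Unsatisfiable

Constraints 2, 4, and 7 give a1 < a2, a2 ≤ a4, a4 ≤ a1. Chaining: a1 < a2 ≤ a4 ≤ a1, which forces a1 < a1 — impossible.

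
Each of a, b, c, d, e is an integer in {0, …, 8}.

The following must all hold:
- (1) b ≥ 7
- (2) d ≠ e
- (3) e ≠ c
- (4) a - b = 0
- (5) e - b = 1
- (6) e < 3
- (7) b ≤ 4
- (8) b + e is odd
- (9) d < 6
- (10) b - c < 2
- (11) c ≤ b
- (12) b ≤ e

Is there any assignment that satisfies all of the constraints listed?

Unsatisfiable

From constraints 1 and 12: e ≥ b and b ≥ 7, so e ≥ 7. From constraint 6: e ≤ 2. But 2 < 7, so no value of e works.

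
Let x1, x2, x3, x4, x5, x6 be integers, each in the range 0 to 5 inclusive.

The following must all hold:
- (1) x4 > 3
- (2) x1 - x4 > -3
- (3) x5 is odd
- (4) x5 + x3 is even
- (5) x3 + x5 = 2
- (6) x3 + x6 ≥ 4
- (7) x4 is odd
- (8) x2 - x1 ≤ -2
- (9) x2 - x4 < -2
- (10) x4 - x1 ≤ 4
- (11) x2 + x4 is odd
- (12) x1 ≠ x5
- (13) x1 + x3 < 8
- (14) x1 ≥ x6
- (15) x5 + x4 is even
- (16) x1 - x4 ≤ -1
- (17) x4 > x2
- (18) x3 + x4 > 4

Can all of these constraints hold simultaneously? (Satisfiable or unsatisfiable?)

Try x1 = 4, x2 = 0, x3 = 1, x4 = 5, x5 = 1, x6 = 4.
Check constraint 2: x1 - x4 = -1; constraint 5: x3 + x5 = 2; constraint 6: x3 + x6 = 5. The remaining constraints are straightforward to verify.

Satisfiable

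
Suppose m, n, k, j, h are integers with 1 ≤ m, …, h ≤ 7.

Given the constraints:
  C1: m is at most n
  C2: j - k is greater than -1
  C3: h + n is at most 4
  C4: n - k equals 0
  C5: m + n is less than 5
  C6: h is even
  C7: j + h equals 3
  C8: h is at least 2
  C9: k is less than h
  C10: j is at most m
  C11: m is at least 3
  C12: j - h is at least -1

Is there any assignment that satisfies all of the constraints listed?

Unsatisfiable

From constraint 8: h ≥ 2. From constraints 1 and 11: n ≥ m ≥ 3. Hence h + n ≥ 5. But constraint 3 requires h + n ≤ 4, and 4 < 5. Contradiction.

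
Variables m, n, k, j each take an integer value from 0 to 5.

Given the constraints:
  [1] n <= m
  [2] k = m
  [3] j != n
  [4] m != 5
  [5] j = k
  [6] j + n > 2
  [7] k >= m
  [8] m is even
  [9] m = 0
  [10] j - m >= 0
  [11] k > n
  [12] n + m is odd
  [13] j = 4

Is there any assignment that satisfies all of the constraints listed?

Unsatisfiable

Constraint 13 fixes j = 4 and constraint 9 fixes m = 0. Constraints 2 and 5 give j = k = m, so j = m. But 4 ≠ 0 — contradiction.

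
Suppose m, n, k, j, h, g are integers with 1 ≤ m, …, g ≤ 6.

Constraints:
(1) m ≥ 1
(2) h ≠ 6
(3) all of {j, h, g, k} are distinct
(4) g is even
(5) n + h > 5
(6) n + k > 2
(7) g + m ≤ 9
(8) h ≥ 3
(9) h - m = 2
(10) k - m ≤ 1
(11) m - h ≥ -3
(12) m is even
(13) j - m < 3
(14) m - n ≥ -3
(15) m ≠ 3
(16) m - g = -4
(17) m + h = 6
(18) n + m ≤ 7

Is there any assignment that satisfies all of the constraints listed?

Satisfiable

Setting (m, n, k, j, h, g) = (2, 2, 3, 2, 4, 6) satisfies everything: constraint 5: n + h = 6; constraint 6: n + k = 5; constraint 7: g + m = 8, and the others follow.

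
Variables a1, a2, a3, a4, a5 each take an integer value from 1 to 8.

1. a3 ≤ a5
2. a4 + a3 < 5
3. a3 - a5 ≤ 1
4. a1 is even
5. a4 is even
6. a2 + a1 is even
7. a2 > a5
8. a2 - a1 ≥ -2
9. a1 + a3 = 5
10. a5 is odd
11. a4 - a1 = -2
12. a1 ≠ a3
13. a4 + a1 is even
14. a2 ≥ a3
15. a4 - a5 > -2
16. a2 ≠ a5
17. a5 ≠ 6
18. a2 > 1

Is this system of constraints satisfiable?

One satisfying assignment is a1 = 4, a2 = 4, a3 = 1, a4 = 2, a5 = 1.
For the less obvious constraints — constraint 2: a4 + a3 = 3; constraint 3: a3 - a5 = 0 — and the others hold by inspection.

Satisfiable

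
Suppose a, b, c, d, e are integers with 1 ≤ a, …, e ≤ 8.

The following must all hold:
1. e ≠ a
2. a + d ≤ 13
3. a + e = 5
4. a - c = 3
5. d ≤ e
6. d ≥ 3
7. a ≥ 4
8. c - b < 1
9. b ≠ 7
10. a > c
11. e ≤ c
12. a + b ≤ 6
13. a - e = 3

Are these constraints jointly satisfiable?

From constraint 7: a ≥ 4. From constraints 5 and 6: e ≥ d ≥ 3. Hence a + e ≥ 7. But constraint 3 requires a + e = 5, and 5 < 7. Contradiction.

Unsatisfiable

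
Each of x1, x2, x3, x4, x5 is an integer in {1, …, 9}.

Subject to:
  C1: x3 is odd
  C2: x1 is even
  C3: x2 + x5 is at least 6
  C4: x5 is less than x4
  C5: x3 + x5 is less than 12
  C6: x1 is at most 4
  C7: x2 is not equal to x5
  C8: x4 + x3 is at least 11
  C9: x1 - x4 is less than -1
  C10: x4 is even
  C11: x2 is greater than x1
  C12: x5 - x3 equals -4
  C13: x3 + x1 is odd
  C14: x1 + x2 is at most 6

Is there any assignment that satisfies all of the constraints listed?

Setting (x1, x2, x3, x4, x5) = (2, 4, 7, 4, 3) satisfies everything: constraint 3: x2 + x5 = 7; constraint 5: x3 + x5 = 10, and the others follow.

Satisfiable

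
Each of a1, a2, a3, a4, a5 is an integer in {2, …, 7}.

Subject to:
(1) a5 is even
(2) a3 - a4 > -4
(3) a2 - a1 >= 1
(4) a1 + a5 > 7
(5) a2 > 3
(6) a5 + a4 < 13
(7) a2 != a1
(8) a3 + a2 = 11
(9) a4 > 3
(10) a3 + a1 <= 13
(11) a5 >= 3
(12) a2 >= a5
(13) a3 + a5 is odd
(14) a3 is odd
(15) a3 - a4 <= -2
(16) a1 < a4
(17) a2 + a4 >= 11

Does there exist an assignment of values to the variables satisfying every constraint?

Take a1 = 5, a2 = 6, a3 = 5, a4 = 7, a5 = 4. Then constraint 2: a3 - a4 = -2; constraint 3: a2 - a1 = 1; constraint 4: a1 + a5 = 9, and every other listed constraint is also met.

Satisfiable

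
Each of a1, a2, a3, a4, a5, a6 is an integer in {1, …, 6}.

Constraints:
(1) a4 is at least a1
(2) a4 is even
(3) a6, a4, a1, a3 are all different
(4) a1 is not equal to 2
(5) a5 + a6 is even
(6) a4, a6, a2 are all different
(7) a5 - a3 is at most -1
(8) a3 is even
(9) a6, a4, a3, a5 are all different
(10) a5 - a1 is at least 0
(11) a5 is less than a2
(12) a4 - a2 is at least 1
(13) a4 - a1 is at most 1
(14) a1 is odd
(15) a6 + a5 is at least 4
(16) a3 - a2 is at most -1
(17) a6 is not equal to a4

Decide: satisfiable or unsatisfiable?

Unsatisfiable

Constraints 7, 10, 12, 13, and 16 give a3 − a5 ≥ 1, a5 − a1 ≥ 0, a1 − a4 ≥ -1, a4 − a2 ≥ 1, a2 − a3 ≥ 1.
Adding all 5 inequalities: the left sides telescope to 0, and the right sides sum to 1 + 0 + (-1) + 1 + 1 = 2. So 0 ≥ 2, which is false.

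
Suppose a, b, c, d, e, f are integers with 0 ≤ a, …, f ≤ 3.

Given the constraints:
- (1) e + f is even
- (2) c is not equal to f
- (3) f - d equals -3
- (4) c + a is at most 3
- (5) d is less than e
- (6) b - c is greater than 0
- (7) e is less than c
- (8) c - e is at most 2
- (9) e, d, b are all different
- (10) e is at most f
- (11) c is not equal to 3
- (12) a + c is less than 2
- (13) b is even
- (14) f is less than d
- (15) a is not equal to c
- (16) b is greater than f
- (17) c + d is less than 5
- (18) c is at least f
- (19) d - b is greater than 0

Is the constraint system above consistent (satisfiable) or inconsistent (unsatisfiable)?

Constraints 5, 6, 10, 18, and 19 give e ≤ f, f ≤ c, c < b, b < d, d < e. Chaining: e ≤ f ≤ c < b < d < e, which forces e < e — impossible.

Unsatisfiable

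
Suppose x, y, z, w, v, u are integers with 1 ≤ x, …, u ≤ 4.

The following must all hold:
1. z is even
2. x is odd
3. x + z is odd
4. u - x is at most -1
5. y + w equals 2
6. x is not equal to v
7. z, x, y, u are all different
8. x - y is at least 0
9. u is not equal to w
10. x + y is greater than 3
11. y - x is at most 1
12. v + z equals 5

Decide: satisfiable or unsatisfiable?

Setting (x, y, z, w, v, u) = (3, 1, 4, 1, 1, 2) satisfies everything: constraint 4: u - x = -1; constraint 5: y + w = 2; constraint 8: x - y = 2, and the others follow.

Satisfiable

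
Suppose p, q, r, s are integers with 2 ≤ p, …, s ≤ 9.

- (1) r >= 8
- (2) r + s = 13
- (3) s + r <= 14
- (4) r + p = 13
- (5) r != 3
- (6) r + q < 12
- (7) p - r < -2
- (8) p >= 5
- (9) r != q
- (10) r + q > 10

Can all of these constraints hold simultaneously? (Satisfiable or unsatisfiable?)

Satisfiable

Setting (p, q, r, s) = (5, 3, 8, 5) satisfies everything: constraint 2: r + s = 13; constraint 3: s + r = 13; constraint 4: r + p = 13, and the others follow.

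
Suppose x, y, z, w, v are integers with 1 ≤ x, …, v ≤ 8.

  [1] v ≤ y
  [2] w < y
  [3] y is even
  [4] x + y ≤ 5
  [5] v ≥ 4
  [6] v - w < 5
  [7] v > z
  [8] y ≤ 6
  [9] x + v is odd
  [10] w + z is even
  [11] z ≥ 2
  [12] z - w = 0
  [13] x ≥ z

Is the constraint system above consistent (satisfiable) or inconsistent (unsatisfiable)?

From constraints 11 and 13: x ≥ z ≥ 2. From constraints 1 and 5: y ≥ v ≥ 4. Hence x + y ≥ 6. But constraint 4 requires x + y ≤ 5, and 5 < 6. Contradiction.

Unsatisfiable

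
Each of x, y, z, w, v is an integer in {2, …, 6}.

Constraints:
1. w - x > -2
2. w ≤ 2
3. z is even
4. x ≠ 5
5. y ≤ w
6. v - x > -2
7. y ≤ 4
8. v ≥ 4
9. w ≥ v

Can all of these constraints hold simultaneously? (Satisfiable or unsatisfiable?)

From constraints 8 and 9: w ≥ v and v ≥ 4, so w ≥ 4. From constraint 2: w ≤ 2. But 2 < 4, so no value of w works.

Unsatisfiable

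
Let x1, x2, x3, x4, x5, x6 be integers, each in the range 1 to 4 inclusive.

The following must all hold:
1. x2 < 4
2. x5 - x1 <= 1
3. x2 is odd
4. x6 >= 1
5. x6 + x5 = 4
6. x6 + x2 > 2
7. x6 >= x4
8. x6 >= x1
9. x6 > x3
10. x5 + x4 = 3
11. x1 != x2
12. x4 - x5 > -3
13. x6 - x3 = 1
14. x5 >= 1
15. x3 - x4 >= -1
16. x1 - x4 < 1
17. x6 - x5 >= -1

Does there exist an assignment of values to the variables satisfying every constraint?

The assignment x1 = 1, x2 = 3, x3 = 1, x4 = 1, x5 = 2, x6 = 2 works:
  constraint 2 holds since x5 - x1 = 1.
  constraint 5 holds since x6 + x5 = 4.
The rest check out directly.

Satisfiable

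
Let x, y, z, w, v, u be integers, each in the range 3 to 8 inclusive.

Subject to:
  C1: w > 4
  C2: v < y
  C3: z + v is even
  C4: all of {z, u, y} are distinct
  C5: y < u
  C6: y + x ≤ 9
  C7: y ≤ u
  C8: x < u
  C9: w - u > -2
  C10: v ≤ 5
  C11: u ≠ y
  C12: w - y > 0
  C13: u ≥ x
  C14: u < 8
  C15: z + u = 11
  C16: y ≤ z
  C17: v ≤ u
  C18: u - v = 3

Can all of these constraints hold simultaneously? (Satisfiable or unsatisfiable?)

Satisfiable

The assignment x = 3, y = 4, z = 5, w = 5, v = 3, u = 6 works:
  constraint 6 holds since y + x = 7.
  constraint 9 holds since w - u = -1.
The rest check out directly.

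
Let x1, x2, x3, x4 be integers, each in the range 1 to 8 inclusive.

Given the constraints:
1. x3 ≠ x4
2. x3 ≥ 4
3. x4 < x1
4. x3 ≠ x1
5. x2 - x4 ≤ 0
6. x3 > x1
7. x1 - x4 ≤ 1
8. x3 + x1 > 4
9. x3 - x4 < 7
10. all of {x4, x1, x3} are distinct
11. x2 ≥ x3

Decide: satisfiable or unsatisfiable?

Unsatisfiable

Constraints 3, 5, 6, and 11 give x1 < x3, x3 ≤ x2, x2 ≤ x4, x4 < x1. Chaining: x1 < x3 ≤ x2 ≤ x4 < x1, which forces x1 < x1 — impossible.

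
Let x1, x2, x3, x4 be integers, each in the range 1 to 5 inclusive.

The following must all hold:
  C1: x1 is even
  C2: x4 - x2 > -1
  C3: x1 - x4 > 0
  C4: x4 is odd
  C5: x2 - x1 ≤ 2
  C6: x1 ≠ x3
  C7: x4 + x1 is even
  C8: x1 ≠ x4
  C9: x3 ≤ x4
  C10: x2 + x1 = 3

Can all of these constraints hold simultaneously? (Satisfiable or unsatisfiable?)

Unsatisfiable

Constraint 4 makes x4 odd and constraint 1 makes x1 even, so x4 + x1 must be odd. Constraint 7 says x4 + x1 is even — contradiction.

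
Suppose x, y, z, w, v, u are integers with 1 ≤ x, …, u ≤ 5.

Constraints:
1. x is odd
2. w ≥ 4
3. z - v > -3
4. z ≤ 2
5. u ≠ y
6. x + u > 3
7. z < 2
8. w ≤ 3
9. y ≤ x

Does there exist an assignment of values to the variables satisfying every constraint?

From constraint 2: w ≥ 4. From constraint 8: w ≤ 3. But 3 < 4, so no value of w works.

Unsatisfiable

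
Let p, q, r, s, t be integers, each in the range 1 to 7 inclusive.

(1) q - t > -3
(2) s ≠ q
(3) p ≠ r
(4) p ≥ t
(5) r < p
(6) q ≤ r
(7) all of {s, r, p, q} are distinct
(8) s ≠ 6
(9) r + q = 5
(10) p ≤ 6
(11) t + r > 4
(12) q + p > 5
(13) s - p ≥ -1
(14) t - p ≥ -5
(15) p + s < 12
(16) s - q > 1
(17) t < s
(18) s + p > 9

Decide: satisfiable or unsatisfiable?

One satisfying assignment is p = 6, q = 2, r = 3, s = 5, t = 2.
For the less obvious constraints — constraint 1: q - t = 0; constraint 9: r + q = 5 — and the others hold by inspection.

Satisfiable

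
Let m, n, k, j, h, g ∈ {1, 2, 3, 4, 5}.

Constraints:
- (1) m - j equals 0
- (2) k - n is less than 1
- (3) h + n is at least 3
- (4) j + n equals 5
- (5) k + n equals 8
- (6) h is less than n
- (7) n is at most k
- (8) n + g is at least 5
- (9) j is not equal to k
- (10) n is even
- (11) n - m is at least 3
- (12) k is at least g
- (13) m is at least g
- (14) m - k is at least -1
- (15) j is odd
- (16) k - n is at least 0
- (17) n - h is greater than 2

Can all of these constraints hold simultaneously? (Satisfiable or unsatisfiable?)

Constraints 11, 14, and 16 give k − n ≥ 0, n − m ≥ 3, m − k ≥ -1.
Adding all 3 inequalities: the left sides telescope to 0, and the right sides sum to 0 + 3 + (-1) = 2. So 0 ≥ 2, which is false.

Unsatisfiable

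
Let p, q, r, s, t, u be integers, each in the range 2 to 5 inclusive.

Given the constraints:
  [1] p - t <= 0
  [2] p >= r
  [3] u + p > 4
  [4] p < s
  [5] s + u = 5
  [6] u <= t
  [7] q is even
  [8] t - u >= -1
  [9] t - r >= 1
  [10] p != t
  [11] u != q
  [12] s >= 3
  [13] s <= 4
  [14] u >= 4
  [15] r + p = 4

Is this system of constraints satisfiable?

From constraint 12: s ≥ 3. From constraint 14: u ≥ 4. Hence s + u ≥ 7. But constraint 5 requires s + u = 5, and 5 < 7. Contradiction.

Unsatisfiable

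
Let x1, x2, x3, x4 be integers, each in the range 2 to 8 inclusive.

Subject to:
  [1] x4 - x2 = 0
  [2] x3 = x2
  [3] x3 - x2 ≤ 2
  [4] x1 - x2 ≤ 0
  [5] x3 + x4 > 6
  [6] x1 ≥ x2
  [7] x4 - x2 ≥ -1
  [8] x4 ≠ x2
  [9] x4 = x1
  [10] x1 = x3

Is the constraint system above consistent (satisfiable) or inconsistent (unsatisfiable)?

Unsatisfiable

From constraints 2, 9, and 10, x4 = x1 = x3 = x2, so x4 = x2. But constraint 8 says x4 ≠ x2. Contradiction.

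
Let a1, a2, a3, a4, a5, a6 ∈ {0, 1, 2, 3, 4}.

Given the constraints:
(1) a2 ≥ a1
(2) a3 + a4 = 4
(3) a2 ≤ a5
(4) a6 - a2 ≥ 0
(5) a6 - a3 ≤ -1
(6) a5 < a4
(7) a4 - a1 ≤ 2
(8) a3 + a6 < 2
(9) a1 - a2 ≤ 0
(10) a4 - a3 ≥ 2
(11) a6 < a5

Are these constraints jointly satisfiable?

Constraints 4, 5, 7, 9, and 10 give a6 − a2 ≥ 0, a2 − a1 ≥ 0, a1 − a4 ≥ -2, a4 − a3 ≥ 2, a3 − a6 ≥ 1.
Adding all 5 inequalities: the left sides telescope to 0, and the right sides sum to 0 + 0 + (-2) + 2 + 1 = 1. So 0 ≥ 1, which is false.

Unsatisfiable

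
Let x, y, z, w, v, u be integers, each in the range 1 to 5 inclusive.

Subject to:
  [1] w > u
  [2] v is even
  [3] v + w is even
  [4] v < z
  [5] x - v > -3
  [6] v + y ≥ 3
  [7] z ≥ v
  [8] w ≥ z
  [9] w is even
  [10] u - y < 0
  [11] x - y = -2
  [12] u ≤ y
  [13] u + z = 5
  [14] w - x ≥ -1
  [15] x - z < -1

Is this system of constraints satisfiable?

The assignment x = 2, y = 4, z = 4, w = 4, v = 2, u = 1 works:
  constraint 5 holds since x - v = 0.
  constraint 6 holds since v + y = 6.
  constraint 10 holds since u - y = -3.
The rest check out directly.

Satisfiable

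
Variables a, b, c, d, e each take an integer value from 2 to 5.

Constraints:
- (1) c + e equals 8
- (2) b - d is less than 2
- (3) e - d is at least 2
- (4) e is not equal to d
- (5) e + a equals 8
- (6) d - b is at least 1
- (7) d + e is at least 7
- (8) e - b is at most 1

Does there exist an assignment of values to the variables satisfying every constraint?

Unsatisfiable

Constraints 3, 6, and 8 give e − d ≥ 2, d − b ≥ 1, b − e ≥ -1.
Adding all 3 inequalities: the left sides telescope to 0, and the right sides sum to 2 + 1 + (-1) = 2. So 0 ≥ 2, which is false.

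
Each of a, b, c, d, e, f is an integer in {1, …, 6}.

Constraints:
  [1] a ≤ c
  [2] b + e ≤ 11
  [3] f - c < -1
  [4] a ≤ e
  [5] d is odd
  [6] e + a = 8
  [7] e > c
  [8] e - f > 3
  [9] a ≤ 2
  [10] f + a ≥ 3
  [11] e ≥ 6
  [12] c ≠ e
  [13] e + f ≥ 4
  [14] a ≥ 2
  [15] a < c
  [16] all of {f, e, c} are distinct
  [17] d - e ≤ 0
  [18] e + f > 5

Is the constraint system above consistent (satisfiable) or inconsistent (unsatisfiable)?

Satisfiable

The assignment a = 2, b = 3, c = 4, d = 3, e = 6, f = 1 works:
  constraint 2 holds since b + e = 9.
  constraint 3 holds since f - c = -3.
The rest check out directly.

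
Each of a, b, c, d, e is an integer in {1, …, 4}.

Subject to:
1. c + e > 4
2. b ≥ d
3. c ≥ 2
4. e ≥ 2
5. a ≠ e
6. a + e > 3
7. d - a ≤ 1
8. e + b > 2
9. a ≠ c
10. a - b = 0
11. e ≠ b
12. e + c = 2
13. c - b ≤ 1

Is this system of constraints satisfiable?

From constraint 4: e ≥ 2. From constraint 3: c ≥ 2. Hence e + c ≥ 4. But constraint 12 requires e + c = 2, and 2 < 4. Contradiction.

Unsatisfiable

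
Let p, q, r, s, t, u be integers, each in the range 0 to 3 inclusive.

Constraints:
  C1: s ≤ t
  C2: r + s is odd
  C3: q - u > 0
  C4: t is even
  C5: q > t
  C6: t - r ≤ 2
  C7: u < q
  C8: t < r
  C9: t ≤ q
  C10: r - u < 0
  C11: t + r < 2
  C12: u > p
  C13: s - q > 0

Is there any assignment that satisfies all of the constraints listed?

Unsatisfiable

Constraints 1, 7, 8, 10, and 13 give s ≤ t, t < r, r < u, u < q, q < s. Chaining: s ≤ t < r < u < q < s, which forces s < s — impossible.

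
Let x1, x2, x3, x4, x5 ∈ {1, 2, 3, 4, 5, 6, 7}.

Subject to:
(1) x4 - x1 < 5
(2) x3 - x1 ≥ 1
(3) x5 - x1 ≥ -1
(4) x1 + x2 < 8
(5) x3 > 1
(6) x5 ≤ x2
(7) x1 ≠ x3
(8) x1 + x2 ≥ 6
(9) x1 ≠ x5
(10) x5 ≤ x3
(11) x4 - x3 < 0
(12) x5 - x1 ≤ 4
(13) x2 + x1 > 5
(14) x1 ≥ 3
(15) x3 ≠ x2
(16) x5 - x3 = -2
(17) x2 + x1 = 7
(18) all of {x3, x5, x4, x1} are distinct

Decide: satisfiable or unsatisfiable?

Satisfiable

The assignment x1 = 3, x2 = 4, x3 = 6, x4 = 5, x5 = 4 works:
  constraint 1 holds since x4 - x1 = 2.
  constraint 2 holds since x3 - x1 = 3.
  constraint 3 holds since x5 - x1 = 1.
The rest check out directly.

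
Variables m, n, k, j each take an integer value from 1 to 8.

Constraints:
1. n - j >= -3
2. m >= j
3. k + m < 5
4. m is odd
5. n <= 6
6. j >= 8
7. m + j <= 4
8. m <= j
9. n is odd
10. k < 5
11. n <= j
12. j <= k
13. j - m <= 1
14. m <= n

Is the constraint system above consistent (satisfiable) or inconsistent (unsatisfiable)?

Unsatisfiable

From constraints 2 and 6: m ≥ j and j ≥ 8, so m ≥ 8. From constraints 5 and 14: m ≤ n and n ≤ 6, so m ≤ 6. But 6 < 8, so no value of m works.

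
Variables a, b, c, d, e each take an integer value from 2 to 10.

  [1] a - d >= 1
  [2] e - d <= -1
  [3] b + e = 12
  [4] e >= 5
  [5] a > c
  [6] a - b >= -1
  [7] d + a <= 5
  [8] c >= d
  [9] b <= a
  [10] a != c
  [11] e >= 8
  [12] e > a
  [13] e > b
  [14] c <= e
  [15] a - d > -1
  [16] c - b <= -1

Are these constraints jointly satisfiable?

Constraints 2, 8, 9, 12, and 16 give c < b, b ≤ a, a < e, e < d, d ≤ c. Chaining: c < b ≤ a < e < d ≤ c, which forces c < c — impossible.

Unsatisfiable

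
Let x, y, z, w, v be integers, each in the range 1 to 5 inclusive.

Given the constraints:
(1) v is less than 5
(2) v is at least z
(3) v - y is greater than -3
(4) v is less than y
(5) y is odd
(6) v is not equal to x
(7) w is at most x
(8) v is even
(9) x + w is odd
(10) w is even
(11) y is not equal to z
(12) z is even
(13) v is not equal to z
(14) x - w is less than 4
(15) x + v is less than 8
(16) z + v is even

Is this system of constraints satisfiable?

Try x = 3, y = 5, z = 2, w = 2, v = 4.
Check constraint 3: v - y = -1; constraint 14: x - w = 1; constraint 15: x + v = 7. The remaining constraints are straightforward to verify.

Satisfiable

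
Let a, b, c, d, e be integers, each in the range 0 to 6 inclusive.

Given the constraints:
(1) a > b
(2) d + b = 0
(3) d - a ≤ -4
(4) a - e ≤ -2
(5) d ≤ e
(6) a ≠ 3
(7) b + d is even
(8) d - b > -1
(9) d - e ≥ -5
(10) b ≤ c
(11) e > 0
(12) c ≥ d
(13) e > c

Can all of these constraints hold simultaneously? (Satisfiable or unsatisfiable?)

Unsatisfiable

Constraints 3, 4, and 9 give a − d ≥ 4, d − e ≥ -5, e − a ≥ 2.
Adding all 3 inequalities: the left sides telescope to 0, and the right sides sum to 4 + (-5) + 2 = 1. So 0 ≥ 1, which is false.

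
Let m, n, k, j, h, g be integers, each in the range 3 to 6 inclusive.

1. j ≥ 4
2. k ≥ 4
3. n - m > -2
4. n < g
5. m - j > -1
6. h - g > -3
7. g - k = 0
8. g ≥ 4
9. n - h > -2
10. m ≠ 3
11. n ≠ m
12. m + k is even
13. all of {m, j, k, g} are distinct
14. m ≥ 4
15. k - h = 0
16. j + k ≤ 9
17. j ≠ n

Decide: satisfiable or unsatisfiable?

Constraints 1, 2, 8, and 14 confine each of m, j, k, g to the 3 values {4, …, 6} (the domain already gives each ≤ 6).
Constraint 13 requires all 4 of them to be distinct, but only 3 values are available — impossible by the pigeonhole principle.

Unsatisfiable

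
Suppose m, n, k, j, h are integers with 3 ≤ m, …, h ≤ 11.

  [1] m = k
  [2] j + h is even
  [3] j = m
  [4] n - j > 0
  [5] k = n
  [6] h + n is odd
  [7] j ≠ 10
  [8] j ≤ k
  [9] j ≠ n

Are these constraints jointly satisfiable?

From constraints 1, 3, and 5, j = m = k = n, so j = n. But constraint 9 says j ≠ n. Contradiction.

Unsatisfiable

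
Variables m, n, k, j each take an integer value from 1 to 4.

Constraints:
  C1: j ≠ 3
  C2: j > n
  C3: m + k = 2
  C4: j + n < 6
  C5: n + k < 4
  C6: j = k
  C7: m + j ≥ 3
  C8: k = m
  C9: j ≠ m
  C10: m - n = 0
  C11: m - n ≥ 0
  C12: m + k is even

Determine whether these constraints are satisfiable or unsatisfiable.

From constraints 6 and 8, j = k = m, so j = m. But constraint 9 says j ≠ m. Contradiction.

Unsatisfiable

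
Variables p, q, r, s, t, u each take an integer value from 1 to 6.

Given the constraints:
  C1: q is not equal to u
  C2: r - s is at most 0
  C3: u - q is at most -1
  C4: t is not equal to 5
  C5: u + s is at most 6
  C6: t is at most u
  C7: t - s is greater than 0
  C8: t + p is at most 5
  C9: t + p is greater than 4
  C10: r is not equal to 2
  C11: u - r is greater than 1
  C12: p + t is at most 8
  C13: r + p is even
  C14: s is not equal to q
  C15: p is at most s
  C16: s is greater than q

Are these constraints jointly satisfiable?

Unsatisfiable

Constraints 3, 6, 7, and 16 give u < q, q < s, s < t, t ≤ u. Chaining: u < q < s < t ≤ u, which forces u < u — impossible.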